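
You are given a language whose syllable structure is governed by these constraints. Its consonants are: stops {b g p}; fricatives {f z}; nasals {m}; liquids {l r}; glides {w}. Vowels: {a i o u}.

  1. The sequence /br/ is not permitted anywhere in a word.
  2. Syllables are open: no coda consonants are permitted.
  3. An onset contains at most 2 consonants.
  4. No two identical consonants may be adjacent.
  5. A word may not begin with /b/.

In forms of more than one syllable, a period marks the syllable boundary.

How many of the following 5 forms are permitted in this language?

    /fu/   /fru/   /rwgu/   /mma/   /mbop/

2

/fu/ — σ1 onset /f/, coda /∅/ ok → permitted
/fru/ — σ1 onset /fr/ (2C), coda /∅/ ok → permitted
/rwgu/ — violates constraint 3: syllable 1 onset /rwg/ has 3 consonants (> 2) → not permitted
/mma/ — violates constraint 4: adjacent identical consonants /mm/ → not permitted
/mbop/ — violates constraint 2: syllable 1 coda /p/ has 1 consonant (> 0) → not permitted
Permitted: /fu/, /fru/ → 2.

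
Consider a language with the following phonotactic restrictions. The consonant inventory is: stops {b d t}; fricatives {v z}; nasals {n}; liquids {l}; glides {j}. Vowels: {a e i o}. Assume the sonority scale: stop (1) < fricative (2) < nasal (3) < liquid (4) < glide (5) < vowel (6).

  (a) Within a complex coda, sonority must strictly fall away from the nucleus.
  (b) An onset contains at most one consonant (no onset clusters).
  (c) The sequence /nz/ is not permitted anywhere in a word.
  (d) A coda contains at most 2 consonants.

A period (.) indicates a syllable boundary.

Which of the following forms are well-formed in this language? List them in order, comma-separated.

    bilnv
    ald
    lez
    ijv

bilnv — violates constraint (d): syllable 1 coda /lnv/ has 3 consonants (> 2) → ill-formed
ald — σ1 onset /∅/, coda /ld/ (4→1 falls) ok → well-formed
lez — σ1 onset /l/, coda /z/ ok → well-formed
ijv — σ1 onset /∅/, coda /jv/ (5→2 falls) ok → well-formed

ald, lez, ijv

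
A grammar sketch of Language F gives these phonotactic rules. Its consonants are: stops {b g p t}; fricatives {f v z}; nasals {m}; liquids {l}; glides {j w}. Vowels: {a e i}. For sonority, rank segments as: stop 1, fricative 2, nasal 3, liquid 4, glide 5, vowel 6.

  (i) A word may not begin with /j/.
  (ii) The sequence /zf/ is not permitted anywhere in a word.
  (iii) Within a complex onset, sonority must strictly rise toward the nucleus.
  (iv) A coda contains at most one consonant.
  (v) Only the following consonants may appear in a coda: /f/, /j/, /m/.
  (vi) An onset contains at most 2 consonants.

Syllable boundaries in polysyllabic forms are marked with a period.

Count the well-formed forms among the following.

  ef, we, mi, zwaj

ef — σ1 onset /∅/, coda /f/ ok → well-formed
we — σ1 onset /w/, coda /∅/ ok → well-formed
mi — σ1 onset /m/, coda /∅/ ok → well-formed
zwaj — σ1 onset /zw/ (2→5 rises), coda /j/ ok → well-formed
Well-formed: ef, we, mi, zwaj → 4.

4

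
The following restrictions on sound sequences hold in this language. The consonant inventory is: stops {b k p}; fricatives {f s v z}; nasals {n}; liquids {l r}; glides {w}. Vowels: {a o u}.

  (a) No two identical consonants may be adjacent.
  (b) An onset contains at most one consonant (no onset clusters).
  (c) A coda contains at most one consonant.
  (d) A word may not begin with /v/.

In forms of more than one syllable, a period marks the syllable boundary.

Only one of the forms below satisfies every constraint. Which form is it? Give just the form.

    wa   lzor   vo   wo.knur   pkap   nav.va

wa

wa — σ1 onset /w/, coda /∅/ ok → well-formed
lzor — violates constraint (b): syllable 1 onset /lz/ has 2 consonants (> 1) → ill-formed
vo — violates constraint (d): word begins with /v/ → ill-formed
wo.knur — violates constraint (b): syllable 2 onset /kn/ has 2 consonants (> 1) → ill-formed
pkap — violates constraint (b): syllable 1 onset /pk/ has 2 consonants (> 1) → ill-formed
nav.va — violates constraint (a): adjacent identical consonants /vv/ → ill-formed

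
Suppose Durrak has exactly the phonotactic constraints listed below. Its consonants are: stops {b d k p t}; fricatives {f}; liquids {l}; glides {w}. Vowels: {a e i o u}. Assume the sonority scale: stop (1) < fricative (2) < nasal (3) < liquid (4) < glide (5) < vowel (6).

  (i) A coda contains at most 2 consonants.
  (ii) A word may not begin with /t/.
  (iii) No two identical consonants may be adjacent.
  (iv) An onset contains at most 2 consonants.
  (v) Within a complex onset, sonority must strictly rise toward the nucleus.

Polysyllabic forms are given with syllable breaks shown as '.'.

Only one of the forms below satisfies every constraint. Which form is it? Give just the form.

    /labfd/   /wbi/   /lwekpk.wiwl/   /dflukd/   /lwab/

/labfd/ — violates constraint (i): syllable 1 coda /bfd/ has 3 consonants (> 2) → ill-formed
/wbi/ — violates constraint (v): syllable 1 onset /wb/: /w/ (glide, 5) → /b/ (stop, 1) does not rise → ill-formed
/lwekpk.wiwl/ — violates constraint (i): syllable 1 coda /kpk/ has 3 consonants (> 2) → ill-formed
/dflukd/ — violates constraint (iv): syllable 1 onset /dfl/ has 3 consonants (> 2) → ill-formed
/lwab/ — σ1 onset /lw/ (4→5 rises), coda /b/ ok → well-formed

/lwab/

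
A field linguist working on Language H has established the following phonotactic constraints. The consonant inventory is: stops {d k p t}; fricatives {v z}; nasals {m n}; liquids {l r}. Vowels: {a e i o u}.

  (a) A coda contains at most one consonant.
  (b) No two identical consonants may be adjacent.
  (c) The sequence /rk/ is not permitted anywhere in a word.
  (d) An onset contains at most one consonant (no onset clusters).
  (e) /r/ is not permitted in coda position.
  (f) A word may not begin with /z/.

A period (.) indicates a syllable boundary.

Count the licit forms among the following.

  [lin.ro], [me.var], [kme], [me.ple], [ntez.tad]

[lin.ro] — σ1 onset /l/, coda /n/ ok; σ2 onset /r/, coda /∅/ ok → licit
[me.var] — violates constraint (e): syllable 2 coda contains /r/ → illicit
[kme] — violates constraint (d): syllable 1 onset /km/ has 2 consonants (> 1) → illicit
[me.ple] — violates constraint (d): syllable 2 onset /pl/ has 2 consonants (> 1) → illicit
[ntez.tad] — violates constraint (d): syllable 1 onset /nt/ has 2 consonants (> 1) → illicit
Licit: [lin.ro] → 1.

1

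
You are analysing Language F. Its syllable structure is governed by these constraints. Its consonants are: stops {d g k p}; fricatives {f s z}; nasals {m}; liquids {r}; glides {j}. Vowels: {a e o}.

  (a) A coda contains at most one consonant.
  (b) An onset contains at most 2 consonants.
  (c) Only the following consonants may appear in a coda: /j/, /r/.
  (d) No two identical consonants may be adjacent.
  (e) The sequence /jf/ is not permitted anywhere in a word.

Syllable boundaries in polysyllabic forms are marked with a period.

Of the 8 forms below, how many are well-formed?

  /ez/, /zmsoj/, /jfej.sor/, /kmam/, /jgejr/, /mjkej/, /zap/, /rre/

0

/ez/ — violates constraint (c): syllable 1 coda contains /z/, which is not a licensed coda consonant → ill-formed
/zmsoj/ — violates constraint (b): syllable 1 onset /zms/ has 3 consonants (> 2) → ill-formed
/jfej.sor/ — violates constraint (e): contains banned sequence /jf/ → ill-formed
/kmam/ — violates constraint (c): syllable 1 coda contains /m/, which is not a licensed coda consonant → ill-formed
/jgejr/ — violates constraint (a): syllable 1 coda /jr/ has 2 consonants (> 1) → ill-formed
/mjkej/ — violates constraint (b): syllable 1 onset /mjk/ has 3 consonants (> 2) → ill-formed
/zap/ — violates constraint (c): syllable 1 coda contains /p/, which is not a licensed coda consonant → ill-formed
/rre/ — violates constraint (d): adjacent identical consonants /rr/ → ill-formed
No form is well-formed → 0.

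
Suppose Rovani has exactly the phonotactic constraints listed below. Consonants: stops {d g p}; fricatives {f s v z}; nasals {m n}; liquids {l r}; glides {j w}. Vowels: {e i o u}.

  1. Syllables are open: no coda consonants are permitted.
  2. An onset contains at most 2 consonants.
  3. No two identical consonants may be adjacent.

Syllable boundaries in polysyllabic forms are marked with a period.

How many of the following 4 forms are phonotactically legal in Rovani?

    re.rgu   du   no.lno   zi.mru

re.rgu — σ1 onset /r/, coda /∅/ ok; σ2 onset /rg/ (2C), coda /∅/ ok → phonotactically legal
du — σ1 onset /d/, coda /∅/ ok → phonotactically legal
no.lno — σ1 onset /n/, coda /∅/ ok; σ2 onset /ln/ (2C), coda /∅/ ok → phonotactically legal
zi.mru — σ1 onset /z/, coda /∅/ ok; σ2 onset /mr/ (2C), coda /∅/ ok → phonotactically legal
Phonotactically legal: re.rgu, du, no.lno, zi.mru → 4.

4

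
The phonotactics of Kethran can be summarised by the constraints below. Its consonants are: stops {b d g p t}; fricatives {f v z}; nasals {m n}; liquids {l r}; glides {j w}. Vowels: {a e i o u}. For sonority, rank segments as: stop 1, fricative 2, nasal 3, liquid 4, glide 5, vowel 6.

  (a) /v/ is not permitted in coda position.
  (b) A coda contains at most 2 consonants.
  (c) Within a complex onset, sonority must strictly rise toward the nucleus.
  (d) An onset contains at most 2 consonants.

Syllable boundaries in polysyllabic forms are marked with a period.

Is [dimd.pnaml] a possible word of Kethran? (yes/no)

[dimd.pnaml] — σ1 onset /d/, coda /md/ (2C) ok; σ2 onset /pn/ (1→3 rises), coda /ml/ (2C) ok → licit

yes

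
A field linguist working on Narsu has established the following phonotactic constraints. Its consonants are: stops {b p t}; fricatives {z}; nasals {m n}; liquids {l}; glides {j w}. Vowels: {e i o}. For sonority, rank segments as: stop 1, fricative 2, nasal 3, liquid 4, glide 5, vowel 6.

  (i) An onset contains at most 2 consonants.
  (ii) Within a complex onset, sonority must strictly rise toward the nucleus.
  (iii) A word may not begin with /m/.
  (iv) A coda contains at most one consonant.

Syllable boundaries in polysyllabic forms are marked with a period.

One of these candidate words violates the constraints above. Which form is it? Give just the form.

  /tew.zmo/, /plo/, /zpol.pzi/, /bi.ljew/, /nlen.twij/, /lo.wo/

/zpol.pzi/

/tew.zmo/ — σ1 onset /t/, coda /w/ ok; σ2 onset /zm/ (2→3 rises), coda /∅/ ok → well-formed
/plo/ — σ1 onset /pl/ (1→4 rises), coda /∅/ ok → well-formed
/zpol.pzi/ — violates constraint (ii): syllable 1 onset /zp/: /z/ (fricative, 2) → /p/ (stop, 1) does not rise → ill-formed
/bi.ljew/ — σ1 onset /b/, coda /∅/ ok; σ2 onset /lj/ (4→5 rises), coda /w/ ok → well-formed
/nlen.twij/ — σ1 onset /nl/ (3→4 rises), coda /n/ ok; σ2 onset /tw/ (1→5 rises), coda /j/ ok → well-formed
/lo.wo/ — σ1 onset /l/, coda /∅/ ok; σ2 onset /w/, coda /∅/ ok → well-formed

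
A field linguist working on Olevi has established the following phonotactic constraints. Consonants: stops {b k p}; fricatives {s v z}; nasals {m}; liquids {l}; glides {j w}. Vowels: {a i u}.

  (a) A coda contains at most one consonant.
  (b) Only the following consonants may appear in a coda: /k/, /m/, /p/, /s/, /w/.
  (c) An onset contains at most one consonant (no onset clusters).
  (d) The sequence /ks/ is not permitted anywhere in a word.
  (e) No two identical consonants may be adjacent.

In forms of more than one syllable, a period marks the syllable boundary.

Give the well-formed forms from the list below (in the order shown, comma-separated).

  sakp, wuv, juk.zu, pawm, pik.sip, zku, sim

sakp — violates constraint (a): syllable 1 coda /kp/ has 2 consonants (> 1) → ill-formed
wuv — violates constraint (b): syllable 1 coda contains /v/, which is not a licensed coda consonant → ill-formed
juk.zu — σ1 onset /j/, coda /k/ ok; σ2 onset /z/, coda /∅/ ok → well-formed
pawm — violates constraint (a): syllable 1 coda /wm/ has 2 consonants (> 1) → ill-formed
pik.sip — violates constraint (d): contains banned sequence /ks/ → ill-formed
zku — violates constraint (c): syllable 1 onset /zk/ has 2 consonants (> 1) → ill-formed
sim — σ1 onset /s/, coda /m/ ok → well-formed

juk.zu, sim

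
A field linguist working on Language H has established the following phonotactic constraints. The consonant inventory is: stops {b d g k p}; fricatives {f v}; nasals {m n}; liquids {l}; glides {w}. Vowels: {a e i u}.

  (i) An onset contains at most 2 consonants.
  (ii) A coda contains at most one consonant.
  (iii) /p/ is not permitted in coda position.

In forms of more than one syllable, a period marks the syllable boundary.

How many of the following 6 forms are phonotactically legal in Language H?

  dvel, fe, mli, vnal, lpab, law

6

dvel — σ1 onset /dv/ (2C), coda /l/ ok → phonotactically legal
fe — σ1 onset /f/, coda /∅/ ok → phonotactically legal
mli — σ1 onset /ml/ (2C), coda /∅/ ok → phonotactically legal
vnal — σ1 onset /vn/ (2C), coda /l/ ok → phonotactically legal
lpab — σ1 onset /lp/ (2C), coda /b/ ok → phonotactically legal
law — σ1 onset /l/, coda /w/ ok → phonotactically legal
Phonotactically legal: dvel, fe, mli, vnal, lpab, law → 6.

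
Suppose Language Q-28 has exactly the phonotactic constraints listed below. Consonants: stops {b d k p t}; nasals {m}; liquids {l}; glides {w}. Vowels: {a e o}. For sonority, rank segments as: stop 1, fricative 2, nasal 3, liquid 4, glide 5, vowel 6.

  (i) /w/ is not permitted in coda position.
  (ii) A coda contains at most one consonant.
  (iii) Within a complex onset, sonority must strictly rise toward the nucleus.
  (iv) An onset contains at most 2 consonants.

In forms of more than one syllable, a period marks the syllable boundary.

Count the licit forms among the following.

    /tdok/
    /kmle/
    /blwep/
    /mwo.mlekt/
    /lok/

/tdok/ — violates constraint (iii): syllable 1 onset /td/: /t/ (stop, 1) → /d/ (stop, 1) does not rise → illicit
/kmle/ — violates constraint (iv): syllable 1 onset /kml/ has 3 consonants (> 2) → illicit
/blwep/ — violates constraint (iv): syllable 1 onset /blw/ has 3 consonants (> 2) → illicit
/mwo.mlekt/ — violates constraint (ii): syllable 2 coda /kt/ has 2 consonants (> 1) → illicit
/lok/ — σ1 onset /l/, coda /k/ ok → licit
Licit: /lok/ → 1.

1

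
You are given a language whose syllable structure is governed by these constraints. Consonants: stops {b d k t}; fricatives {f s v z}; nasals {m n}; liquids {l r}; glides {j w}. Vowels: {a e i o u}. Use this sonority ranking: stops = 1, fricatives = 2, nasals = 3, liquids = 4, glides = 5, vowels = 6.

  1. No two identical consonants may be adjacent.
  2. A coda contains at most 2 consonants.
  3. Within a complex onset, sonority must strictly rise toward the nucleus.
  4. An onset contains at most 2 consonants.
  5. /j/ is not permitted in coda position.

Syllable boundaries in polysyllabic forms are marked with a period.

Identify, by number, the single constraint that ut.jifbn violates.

2

ut.jifbn: syllable 2 coda /fbn/ has 3 consonants (> 2).
This is a violation of constraint 2: "A coda contains at most 2 consonants."
The remaining constraints (1, 3, 4, 5) are satisfied.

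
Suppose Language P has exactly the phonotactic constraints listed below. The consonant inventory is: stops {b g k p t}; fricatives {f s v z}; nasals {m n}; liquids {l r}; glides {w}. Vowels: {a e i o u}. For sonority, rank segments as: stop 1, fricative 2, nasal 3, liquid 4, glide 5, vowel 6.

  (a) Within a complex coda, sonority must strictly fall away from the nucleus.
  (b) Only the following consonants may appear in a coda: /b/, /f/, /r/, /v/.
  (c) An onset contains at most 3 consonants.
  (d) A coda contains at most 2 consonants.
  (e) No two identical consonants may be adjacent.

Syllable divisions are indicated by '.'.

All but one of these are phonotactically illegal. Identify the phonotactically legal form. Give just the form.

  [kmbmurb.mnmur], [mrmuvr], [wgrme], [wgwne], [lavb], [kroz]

[kmbmurb.mnmur] — violates constraint (c): syllable 1 onset /kmbm/ has 4 consonants (> 3) → phonotactically illegal
[mrmuvr] — violates constraint (a): syllable 1 coda /vr/: /v/ (fricative, 2) → /r/ (liquid, 4) does not fall → phonotactically illegal
[wgrme] — violates constraint (c): syllable 1 onset /wgrm/ has 4 consonants (> 3) → phonotactically illegal
[wgwne] — violates constraint (c): syllable 1 onset /wgwn/ has 4 consonants (> 3) → phonotactically illegal
[lavb] — σ1 onset /l/, coda /vb/ (2→1 falls) ok → phonotactically legal
[kroz] — violates constraint (b): syllable 1 coda contains /z/, which is not a licensed coda consonant → phonotactically illegal

[lavb]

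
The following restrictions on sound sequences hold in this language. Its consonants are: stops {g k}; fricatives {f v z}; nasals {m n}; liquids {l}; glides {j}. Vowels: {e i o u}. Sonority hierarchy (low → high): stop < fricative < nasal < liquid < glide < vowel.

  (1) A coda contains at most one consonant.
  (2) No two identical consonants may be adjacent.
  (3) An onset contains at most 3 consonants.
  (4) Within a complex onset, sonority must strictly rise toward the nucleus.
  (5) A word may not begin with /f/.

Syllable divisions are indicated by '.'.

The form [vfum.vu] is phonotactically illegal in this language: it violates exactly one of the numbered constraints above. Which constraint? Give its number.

[vfum.vu]: syllable 1 onset /vf/: /v/ (fricative, 2) → /f/ (fricative, 2) does not rise.
This is a violation of constraint 4: "Within a complex onset, sonority must strictly rise toward the nucleus."
The remaining constraints (1, 2, 3, 5) are satisfied.

4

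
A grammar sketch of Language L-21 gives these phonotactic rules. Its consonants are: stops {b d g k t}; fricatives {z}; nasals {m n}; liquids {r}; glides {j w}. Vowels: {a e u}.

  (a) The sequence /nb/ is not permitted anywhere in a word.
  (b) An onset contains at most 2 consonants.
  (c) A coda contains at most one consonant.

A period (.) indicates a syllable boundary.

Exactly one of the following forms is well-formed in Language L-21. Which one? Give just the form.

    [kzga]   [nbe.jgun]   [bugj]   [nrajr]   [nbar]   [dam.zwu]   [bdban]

[kzga] — violates constraint (b): syllable 1 onset /kzg/ has 3 consonants (> 2) → ill-formed
[nbe.jgun] — violates constraint (a): contains banned sequence /nb/ → ill-formed
[bugj] — violates constraint (c): syllable 1 coda /gj/ has 2 consonants (> 1) → ill-formed
[nrajr] — violates constraint (c): syllable 1 coda /jr/ has 2 consonants (> 1) → ill-formed
[nbar] — violates constraint (a): contains banned sequence /nb/ → ill-formed
[dam.zwu] — σ1 onset /d/, coda /m/ ok; σ2 onset /zw/ (2C), coda /∅/ ok → well-formed
[bdban] — violates constraint (b): syllable 1 onset /bdb/ has 3 consonants (> 2) → ill-formed

[dam.zwu]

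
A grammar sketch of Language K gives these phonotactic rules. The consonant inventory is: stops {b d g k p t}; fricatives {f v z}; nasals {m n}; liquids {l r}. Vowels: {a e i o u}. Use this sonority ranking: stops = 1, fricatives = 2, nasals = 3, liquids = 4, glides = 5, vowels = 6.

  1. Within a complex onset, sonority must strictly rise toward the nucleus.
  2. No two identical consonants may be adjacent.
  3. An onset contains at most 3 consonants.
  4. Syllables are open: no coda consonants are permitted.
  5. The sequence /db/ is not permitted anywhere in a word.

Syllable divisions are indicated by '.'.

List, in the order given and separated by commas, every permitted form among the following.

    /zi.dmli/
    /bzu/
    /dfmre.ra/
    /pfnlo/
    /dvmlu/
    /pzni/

/zi.dmli/, /bzu/, /pzni/

/zi.dmli/ — σ1 onset /z/, coda /∅/ ok; σ2 onset /dml/ (1→3→4 rises), coda /∅/ ok → permitted
/bzu/ — σ1 onset /bz/ (1→2 rises), coda /∅/ ok → permitted
/dfmre.ra/ — violates constraint 3: syllable 1 onset /dfmr/ has 4 consonants (> 3) → not permitted
/pfnlo/ — violates constraint 3: syllable 1 onset /pfnl/ has 4 consonants (> 3) → not permitted
/dvmlu/ — violates constraint 3: syllable 1 onset /dvml/ has 4 consonants (> 3) → not permitted
/pzni/ — σ1 onset /pzn/ (1→2→3 rises), coda /∅/ ok → permitted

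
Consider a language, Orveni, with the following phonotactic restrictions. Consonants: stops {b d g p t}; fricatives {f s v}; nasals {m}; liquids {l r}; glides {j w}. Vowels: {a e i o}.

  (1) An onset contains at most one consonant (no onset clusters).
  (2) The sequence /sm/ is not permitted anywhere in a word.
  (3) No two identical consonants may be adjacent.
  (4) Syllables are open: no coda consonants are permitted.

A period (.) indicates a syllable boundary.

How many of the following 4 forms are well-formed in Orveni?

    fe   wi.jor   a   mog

fe — σ1 onset /f/, coda /∅/ ok → well-formed
wi.jor — violates constraint 4: syllable 2 coda /r/ has 1 consonant (> 0) → ill-formed
a — σ1 onset /∅/, coda /∅/ ok → well-formed
mog — violates constraint 4: syllable 1 coda /g/ has 1 consonant (> 0) → ill-formed
Well-formed: fe, a → 2.

2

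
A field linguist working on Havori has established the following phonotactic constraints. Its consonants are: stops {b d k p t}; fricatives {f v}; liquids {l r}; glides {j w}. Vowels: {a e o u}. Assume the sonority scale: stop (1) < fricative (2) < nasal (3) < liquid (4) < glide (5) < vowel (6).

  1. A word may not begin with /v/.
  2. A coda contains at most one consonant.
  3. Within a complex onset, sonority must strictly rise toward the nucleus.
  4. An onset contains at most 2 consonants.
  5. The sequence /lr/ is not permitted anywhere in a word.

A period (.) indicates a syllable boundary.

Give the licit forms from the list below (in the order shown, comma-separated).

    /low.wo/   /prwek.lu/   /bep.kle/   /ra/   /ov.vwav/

/low.wo/, /bep.kle/, /ra/, /ov.vwav/

/low.wo/ — σ1 onset /l/, coda /w/ ok; σ2 onset /w/, coda /∅/ ok → licit
/prwek.lu/ — violates constraint 4: syllable 1 onset /prw/ has 3 consonants (> 2) → illicit
/bep.kle/ — σ1 onset /b/, coda /p/ ok; σ2 onset /kl/ (1→4 rises), coda /∅/ ok → licit
/ra/ — σ1 onset /r/, coda /∅/ ok → licit
/ov.vwav/ — σ1 onset /∅/, coda /v/ ok; σ2 onset /vw/ (2→5 rises), coda /v/ ok → licit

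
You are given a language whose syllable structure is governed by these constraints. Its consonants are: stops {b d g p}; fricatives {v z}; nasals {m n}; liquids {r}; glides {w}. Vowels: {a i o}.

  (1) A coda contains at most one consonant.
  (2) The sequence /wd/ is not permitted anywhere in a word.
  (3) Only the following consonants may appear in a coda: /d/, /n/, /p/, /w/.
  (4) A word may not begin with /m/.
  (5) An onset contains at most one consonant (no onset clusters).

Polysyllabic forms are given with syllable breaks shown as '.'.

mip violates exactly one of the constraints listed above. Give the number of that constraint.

mip: word begins with /m/.
This is a violation of constraint 4: "A word may not begin with /m/."
The remaining constraints (1, 2, 3, 5) are satisfied.

4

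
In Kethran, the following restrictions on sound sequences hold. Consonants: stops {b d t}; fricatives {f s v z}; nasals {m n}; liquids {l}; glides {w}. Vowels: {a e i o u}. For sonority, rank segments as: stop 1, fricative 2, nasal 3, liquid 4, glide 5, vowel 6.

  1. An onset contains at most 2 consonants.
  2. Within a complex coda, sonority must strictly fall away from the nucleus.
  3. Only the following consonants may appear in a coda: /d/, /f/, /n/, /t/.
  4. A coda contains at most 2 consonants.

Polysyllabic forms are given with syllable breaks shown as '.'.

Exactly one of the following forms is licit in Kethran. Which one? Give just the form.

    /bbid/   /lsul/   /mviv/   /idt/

/bbid/

/bbid/ — σ1 onset /bb/ (2C), coda /d/ ok → licit
/lsul/ — violates constraint 3: syllable 1 coda contains /l/, which is not a licensed coda consonant → illicit
/mviv/ — violates constraint 3: syllable 1 coda contains /v/, which is not a licensed coda consonant → illicit
/idt/ — violates constraint 2: syllable 1 coda /dt/: /d/ (stop, 1) → /t/ (stop, 1) does not fall → illicit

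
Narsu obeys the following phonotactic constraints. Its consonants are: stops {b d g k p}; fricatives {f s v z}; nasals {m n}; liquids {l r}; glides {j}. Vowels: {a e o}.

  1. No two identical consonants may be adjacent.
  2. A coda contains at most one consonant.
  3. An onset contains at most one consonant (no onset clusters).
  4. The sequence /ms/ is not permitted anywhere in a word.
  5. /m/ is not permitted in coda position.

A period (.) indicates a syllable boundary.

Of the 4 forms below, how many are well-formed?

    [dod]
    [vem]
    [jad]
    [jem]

[dod] — σ1 onset /d/, coda /d/ ok → well-formed
[vem] — violates constraint 5: syllable 1 coda contains /m/ → ill-formed
[jad] — σ1 onset /j/, coda /d/ ok → well-formed
[jem] — violates constraint 5: syllable 1 coda contains /m/ → ill-formed
Well-formed: [dod], [jad] → 2.

2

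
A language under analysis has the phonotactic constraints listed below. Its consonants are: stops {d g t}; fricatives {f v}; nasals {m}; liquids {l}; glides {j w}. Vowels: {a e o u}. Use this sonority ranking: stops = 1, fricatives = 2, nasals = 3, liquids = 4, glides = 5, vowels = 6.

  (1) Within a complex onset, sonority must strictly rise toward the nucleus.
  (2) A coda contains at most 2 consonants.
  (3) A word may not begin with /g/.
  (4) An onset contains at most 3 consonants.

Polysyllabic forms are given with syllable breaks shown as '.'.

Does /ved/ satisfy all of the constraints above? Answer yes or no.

yes

/ved/ — σ1 onset /v/, coda /d/ ok → phonotactically legal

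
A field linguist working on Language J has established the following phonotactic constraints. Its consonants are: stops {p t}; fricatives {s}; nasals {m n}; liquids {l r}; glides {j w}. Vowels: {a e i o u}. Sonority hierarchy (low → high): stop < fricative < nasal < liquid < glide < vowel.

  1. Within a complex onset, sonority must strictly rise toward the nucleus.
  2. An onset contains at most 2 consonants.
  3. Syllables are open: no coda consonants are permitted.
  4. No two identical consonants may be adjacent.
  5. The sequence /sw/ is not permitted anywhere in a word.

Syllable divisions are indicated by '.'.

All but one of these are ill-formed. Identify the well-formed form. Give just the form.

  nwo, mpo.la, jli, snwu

nwo — σ1 onset /nw/ (3→5 rises), coda /∅/ ok → well-formed
mpo.la — violates constraint 1: syllable 1 onset /mp/: /m/ (nasal, 3) → /p/ (stop, 1) does not rise → ill-formed
jli — violates constraint 1: syllable 1 onset /jl/: /j/ (glide, 5) → /l/ (liquid, 4) does not rise → ill-formed
snwu — violates constraint 2: syllable 1 onset /snw/ has 3 consonants (> 2) → ill-formed

nwo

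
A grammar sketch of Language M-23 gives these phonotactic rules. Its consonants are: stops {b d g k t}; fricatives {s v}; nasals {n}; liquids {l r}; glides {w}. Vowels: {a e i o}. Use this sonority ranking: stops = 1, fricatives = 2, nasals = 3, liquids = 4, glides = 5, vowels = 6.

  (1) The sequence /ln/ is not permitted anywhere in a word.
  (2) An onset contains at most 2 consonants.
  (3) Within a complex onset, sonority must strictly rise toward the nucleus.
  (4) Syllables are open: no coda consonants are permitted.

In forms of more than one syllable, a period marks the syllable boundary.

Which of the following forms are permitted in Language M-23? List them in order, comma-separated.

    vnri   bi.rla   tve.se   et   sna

tve.se, sna

vnri — violates constraint 2: syllable 1 onset /vnr/ has 3 consonants (> 2) → not permitted
bi.rla — violates constraint 3: syllable 2 onset /rl/: /r/ (liquid, 4) → /l/ (liquid, 4) does not rise → not permitted
tve.se — σ1 onset /tv/ (1→2 rises), coda /∅/ ok; σ2 onset /s/, coda /∅/ ok → permitted
et — violates constraint 4: syllable 1 coda /t/ has 1 consonant (> 0) → not permitted
sna — σ1 onset /sn/ (2→3 rises), coda /∅/ ok → permitted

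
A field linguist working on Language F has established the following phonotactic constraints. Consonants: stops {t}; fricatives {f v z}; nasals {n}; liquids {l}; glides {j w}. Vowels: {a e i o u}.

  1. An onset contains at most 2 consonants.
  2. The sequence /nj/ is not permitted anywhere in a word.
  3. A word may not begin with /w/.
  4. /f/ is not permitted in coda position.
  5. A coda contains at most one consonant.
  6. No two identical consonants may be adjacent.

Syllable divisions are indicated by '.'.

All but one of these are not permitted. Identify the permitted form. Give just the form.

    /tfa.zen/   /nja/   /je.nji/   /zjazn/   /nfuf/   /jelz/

/tfa.zen/

/tfa.zen/ — σ1 onset /tf/ (2C), coda /∅/ ok; σ2 onset /z/, coda /n/ ok → permitted
/nja/ — violates constraint 2: contains banned sequence /nj/ → not permitted
/je.nji/ — violates constraint 2: contains banned sequence /nj/ → not permitted
/zjazn/ — violates constraint 5: syllable 1 coda /zn/ has 2 consonants (> 1) → not permitted
/nfuf/ — violates constraint 4: syllable 1 coda contains /f/ → not permitted
/jelz/ — violates constraint 5: syllable 1 coda /lz/ has 2 consonants (> 1) → not permitted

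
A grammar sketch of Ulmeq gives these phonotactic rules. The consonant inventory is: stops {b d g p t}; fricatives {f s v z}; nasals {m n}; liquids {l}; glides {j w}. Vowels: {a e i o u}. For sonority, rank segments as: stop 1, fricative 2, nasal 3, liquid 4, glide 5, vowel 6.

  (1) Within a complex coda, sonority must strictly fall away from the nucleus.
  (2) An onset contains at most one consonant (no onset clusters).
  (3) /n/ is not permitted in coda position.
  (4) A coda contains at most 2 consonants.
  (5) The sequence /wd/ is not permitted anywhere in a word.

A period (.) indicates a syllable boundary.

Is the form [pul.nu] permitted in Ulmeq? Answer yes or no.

yes

[pul.nu] — σ1 onset /p/, coda /l/ ok; σ2 onset /n/, coda /∅/ ok → permitted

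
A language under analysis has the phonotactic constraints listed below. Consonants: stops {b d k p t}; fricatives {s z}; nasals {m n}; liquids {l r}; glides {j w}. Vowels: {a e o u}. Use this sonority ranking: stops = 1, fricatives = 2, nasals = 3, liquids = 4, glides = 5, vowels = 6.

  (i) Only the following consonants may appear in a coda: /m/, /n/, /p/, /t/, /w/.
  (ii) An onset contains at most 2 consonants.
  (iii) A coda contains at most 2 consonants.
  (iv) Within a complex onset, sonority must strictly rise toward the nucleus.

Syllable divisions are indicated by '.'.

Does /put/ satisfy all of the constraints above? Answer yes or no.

yes

/put/ — σ1 onset /p/, coda /t/ ok → permitted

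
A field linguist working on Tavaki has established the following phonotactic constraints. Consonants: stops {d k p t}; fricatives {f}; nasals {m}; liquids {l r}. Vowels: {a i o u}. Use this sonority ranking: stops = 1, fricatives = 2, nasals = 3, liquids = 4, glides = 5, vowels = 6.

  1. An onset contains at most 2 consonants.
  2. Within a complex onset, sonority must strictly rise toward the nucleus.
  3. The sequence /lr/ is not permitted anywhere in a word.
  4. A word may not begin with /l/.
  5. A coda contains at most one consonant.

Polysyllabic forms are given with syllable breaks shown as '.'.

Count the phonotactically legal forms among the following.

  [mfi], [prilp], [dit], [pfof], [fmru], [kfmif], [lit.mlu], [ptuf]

2

[mfi] — violates constraint 2: syllable 1 onset /mf/: /m/ (nasal, 3) → /f/ (fricative, 2) does not rise → phonotactically illegal
[prilp] — violates constraint 5: syllable 1 coda /lp/ has 2 consonants (> 1) → phonotactically illegal
[dit] — σ1 onset /d/, coda /t/ ok → phonotactically legal
[pfof] — σ1 onset /pf/ (1→2 rises), coda /f/ ok → phonotactically legal
[fmru] — violates constraint 1: syllable 1 onset /fmr/ has 3 consonants (> 2) → phonotactically illegal
[kfmif] — violates constraint 1: syllable 1 onset /kfm/ has 3 consonants (> 2) → phonotactically illegal
[lit.mlu] — violates constraint 4: word begins with /l/ → phonotactically illegal
[ptuf] — violates constraint 2: syllable 1 onset /pt/: /p/ (stop, 1) → /t/ (stop, 1) does not rise → phonotactically illegal
Phonotactically legal: [dit], [pfof] → 2.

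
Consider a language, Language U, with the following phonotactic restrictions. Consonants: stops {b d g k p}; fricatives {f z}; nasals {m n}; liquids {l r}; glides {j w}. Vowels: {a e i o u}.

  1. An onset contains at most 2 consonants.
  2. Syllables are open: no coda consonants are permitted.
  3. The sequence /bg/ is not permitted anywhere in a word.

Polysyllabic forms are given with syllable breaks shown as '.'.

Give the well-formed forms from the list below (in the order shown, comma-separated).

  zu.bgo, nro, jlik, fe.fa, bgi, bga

zu.bgo — violates constraint 3: contains banned sequence /bg/ → ill-formed
nro — σ1 onset /nr/ (2C), coda /∅/ ok → well-formed
jlik — violates constraint 2: syllable 1 coda /k/ has 1 consonant (> 0) → ill-formed
fe.fa — σ1 onset /f/, coda /∅/ ok; σ2 onset /f/, coda /∅/ ok → well-formed
bgi — violates constraint 3: contains banned sequence /bg/ → ill-formed
bga — violates constraint 3: contains banned sequence /bg/ → ill-formed

nro, fe.fa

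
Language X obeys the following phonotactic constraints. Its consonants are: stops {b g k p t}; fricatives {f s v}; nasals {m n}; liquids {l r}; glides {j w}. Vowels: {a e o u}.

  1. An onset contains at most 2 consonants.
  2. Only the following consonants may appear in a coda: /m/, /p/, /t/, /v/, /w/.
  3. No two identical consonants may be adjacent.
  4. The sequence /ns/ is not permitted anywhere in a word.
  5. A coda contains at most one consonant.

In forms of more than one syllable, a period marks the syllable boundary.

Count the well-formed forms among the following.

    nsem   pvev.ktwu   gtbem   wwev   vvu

0

nsem — violates constraint 4: contains banned sequence /ns/ → ill-formed
pvev.ktwu — violates constraint 1: syllable 2 onset /ktw/ has 3 consonants (> 2) → ill-formed
gtbem — violates constraint 1: syllable 1 onset /gtb/ has 3 consonants (> 2) → ill-formed
wwev — violates constraint 3: adjacent identical consonants /ww/ → ill-formed
vvu — violates constraint 3: adjacent identical consonants /vv/ → ill-formed
No form is well-formed → 0.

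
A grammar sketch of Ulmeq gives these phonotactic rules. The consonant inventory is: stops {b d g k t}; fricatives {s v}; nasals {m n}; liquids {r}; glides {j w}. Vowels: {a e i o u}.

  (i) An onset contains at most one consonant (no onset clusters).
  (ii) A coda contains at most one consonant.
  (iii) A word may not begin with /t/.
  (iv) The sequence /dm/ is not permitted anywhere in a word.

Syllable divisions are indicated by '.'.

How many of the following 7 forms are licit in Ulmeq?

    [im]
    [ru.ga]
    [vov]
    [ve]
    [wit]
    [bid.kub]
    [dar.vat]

[im] — σ1 onset /∅/, coda /m/ ok → licit
[ru.ga] — σ1 onset /r/, coda /∅/ ok; σ2 onset /g/, coda /∅/ ok → licit
[vov] — σ1 onset /v/, coda /v/ ok → licit
[ve] — σ1 onset /v/, coda /∅/ ok → licit
[wit] — σ1 onset /w/, coda /t/ ok → licit
[bid.kub] — σ1 onset /b/, coda /d/ ok; σ2 onset /k/, coda /b/ ok → licit
[dar.vat] — σ1 onset /d/, coda /r/ ok; σ2 onset /v/, coda /t/ ok → licit
Licit: [im], [ru.ga], [vov], [ve], [wit], [bid.kub], [dar.vat] → 7.

7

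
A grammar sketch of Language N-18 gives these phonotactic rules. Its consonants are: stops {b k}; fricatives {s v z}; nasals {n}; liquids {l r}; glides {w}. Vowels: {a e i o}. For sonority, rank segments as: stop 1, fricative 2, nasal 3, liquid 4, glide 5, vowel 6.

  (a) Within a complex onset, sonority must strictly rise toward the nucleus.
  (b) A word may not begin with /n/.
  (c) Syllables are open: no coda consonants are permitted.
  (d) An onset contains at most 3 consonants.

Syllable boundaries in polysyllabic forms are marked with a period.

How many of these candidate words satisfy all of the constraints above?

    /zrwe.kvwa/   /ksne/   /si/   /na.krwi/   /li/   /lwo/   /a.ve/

6

/zrwe.kvwa/ — σ1 onset /zrw/ (2→4→5 rises), coda /∅/ ok; σ2 onset /kvw/ (1→2→5 rises), coda /∅/ ok → licit
/ksne/ — σ1 onset /ksn/ (1→2→3 rises), coda /∅/ ok → licit
/si/ — σ1 onset /s/, coda /∅/ ok → licit
/na.krwi/ — violates constraint (b): word begins with /n/ → illicit
/li/ — σ1 onset /l/, coda /∅/ ok → licit
/lwo/ — σ1 onset /lw/ (4→5 rises), coda /∅/ ok → licit
/a.ve/ — σ1 onset /∅/, coda /∅/ ok; σ2 onset /v/, coda /∅/ ok → licit
Licit: /zrwe.kvwa/, /ksne/, /si/, /li/, /lwo/, /a.ve/ → 6.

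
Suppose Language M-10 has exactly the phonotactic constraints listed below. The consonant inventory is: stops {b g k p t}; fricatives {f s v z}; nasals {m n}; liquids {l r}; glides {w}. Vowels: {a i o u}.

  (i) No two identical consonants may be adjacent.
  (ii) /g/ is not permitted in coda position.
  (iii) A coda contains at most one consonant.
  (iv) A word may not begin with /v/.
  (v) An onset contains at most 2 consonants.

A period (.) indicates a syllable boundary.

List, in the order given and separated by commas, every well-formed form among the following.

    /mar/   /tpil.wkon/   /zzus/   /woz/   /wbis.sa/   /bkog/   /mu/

/mar/, /tpil.wkon/, /woz/, /mu/

/mar/ — σ1 onset /m/, coda /r/ ok → well-formed
/tpil.wkon/ — σ1 onset /tp/ (2C), coda /l/ ok; σ2 onset /wk/ (2C), coda /n/ ok → well-formed
/zzus/ — violates constraint (i): adjacent identical consonants /zz/ → ill-formed
/woz/ — σ1 onset /w/, coda /z/ ok → well-formed
/wbis.sa/ — violates constraint (i): adjacent identical consonants /ss/ → ill-formed
/bkog/ — violates constraint (ii): syllable 1 coda contains /g/ → ill-formed
/mu/ — σ1 onset /m/, coda /∅/ ok → well-formed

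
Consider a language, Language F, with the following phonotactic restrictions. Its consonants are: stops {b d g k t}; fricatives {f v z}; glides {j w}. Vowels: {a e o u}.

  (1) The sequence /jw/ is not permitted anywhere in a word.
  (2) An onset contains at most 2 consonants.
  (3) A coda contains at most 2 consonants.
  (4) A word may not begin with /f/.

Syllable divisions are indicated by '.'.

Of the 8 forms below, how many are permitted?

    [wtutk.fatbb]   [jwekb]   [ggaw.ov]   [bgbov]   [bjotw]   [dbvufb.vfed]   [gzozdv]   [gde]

3

[wtutk.fatbb] — violates constraint 3: syllable 2 coda /tbb/ has 3 consonants (> 2) → not permitted
[jwekb] — violates constraint 1: contains banned sequence /jw/ → not permitted
[ggaw.ov] — σ1 onset /gg/ (2C), coda /w/ ok; σ2 onset /∅/, coda /v/ ok → permitted
[bgbov] — violates constraint 2: syllable 1 onset /bgb/ has 3 consonants (> 2) → not permitted
[bjotw] — σ1 onset /bj/ (2C), coda /tw/ (2C) ok → permitted
[dbvufb.vfed] — violates constraint 2: syllable 1 onset /dbv/ has 3 consonants (> 2) → not permitted
[gzozdv] — violates constraint 3: syllable 1 coda /zdv/ has 3 consonants (> 2) → not permitted
[gde] — σ1 onset /gd/ (2C), coda /∅/ ok → permitted
Permitted: [ggaw.ov], [bjotw], [gde] → 3.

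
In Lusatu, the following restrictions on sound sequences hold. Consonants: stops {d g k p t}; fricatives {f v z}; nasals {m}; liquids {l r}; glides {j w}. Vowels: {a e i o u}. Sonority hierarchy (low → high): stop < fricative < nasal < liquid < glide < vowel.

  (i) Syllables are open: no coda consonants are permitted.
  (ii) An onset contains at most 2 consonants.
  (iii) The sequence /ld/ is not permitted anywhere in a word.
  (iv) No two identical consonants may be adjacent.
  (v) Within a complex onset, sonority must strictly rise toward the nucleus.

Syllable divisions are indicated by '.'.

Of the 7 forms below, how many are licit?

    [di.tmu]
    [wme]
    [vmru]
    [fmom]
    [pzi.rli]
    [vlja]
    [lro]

[di.tmu] — σ1 onset /d/, coda /∅/ ok; σ2 onset /tm/ (1→3 rises), coda /∅/ ok → licit
[wme] — violates constraint (v): syllable 1 onset /wm/: /w/ (glide, 5) → /m/ (nasal, 3) does not rise → illicit
[vmru] — violates constraint (ii): syllable 1 onset /vmr/ has 3 consonants (> 2) → illicit
[fmom] — violates constraint (i): syllable 1 coda /m/ has 1 consonant (> 0) → illicit
[pzi.rli] — violates constraint (v): syllable 2 onset /rl/: /r/ (liquid, 4) → /l/ (liquid, 4) does not rise → illicit
[vlja] — violates constraint (ii): syllable 1 onset /vlj/ has 3 consonants (> 2) → illicit
[lro] — violates constraint (v): syllable 1 onset /lr/: /l/ (liquid, 4) → /r/ (liquid, 4) does not rise → illicit
Licit: [di.tmu] → 1.

1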